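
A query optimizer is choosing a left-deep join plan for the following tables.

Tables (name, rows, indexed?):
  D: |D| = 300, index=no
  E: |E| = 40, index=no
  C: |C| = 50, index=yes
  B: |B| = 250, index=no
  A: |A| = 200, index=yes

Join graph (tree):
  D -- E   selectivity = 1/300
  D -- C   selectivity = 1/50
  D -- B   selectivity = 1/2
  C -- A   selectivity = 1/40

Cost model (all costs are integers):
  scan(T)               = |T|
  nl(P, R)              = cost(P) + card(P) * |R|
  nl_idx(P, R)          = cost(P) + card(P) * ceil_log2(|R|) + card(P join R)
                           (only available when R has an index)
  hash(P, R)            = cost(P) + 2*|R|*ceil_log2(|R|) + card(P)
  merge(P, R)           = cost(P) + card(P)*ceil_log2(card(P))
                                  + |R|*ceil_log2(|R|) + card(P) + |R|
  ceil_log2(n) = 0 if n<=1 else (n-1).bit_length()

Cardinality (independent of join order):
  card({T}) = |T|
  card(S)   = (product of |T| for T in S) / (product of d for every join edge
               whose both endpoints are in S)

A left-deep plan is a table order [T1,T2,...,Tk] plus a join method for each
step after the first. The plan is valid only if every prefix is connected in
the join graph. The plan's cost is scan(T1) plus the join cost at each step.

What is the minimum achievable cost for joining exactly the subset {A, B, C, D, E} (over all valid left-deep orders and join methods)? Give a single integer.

Selinger DP over subsets of {A,B,C,D,E}:
  {D}: scan cost=300, card=300
  {E}: scan cost=40, card=40
  {C}: scan cost=50, card=50
  {B}: scan cost=250, card=250
  {A}: scan cost=200, card=200
  {DE}: card=40; try (E,hash)→1080, (D,merge)→3320, (E,merge)→3580, (D,hash)→5480, (D,nl)→12040, (E,nl)→12300; best=1080 via (E,hash)
  {CD}: card=300; try (C,hash)→1200, (C,nl_idx)→2400, (D,merge)→3400, (C,merge)→3650, (D,hash)→5500, (D,nl)→15050 …(+1); best=1200 via (C,hash)
  {BD}: card=37500; try (B,hash)→4600, (D,merge)→5500, (B,merge)→5550, (D,hash)→5900, (D,nl)→75250, (B,nl)→75300; best=4600 via (B,hash)
  {AC}: card=250; try (A,nl_idx)→700, (C,hash)→1000, (C,nl_idx)→1650, (A,merge)→2200, (C,merge)→2350, (A,hash)→3300 …(+2); best=700 via (A,nl_idx)
  {CDE}: card=40; try (C,nl_idx)→1360, (C,merge)→1710, (C,hash)→1720, (E,hash)→1980, (C,nl)→3080, (E,merge)→4480 …(+1); best=1360 via (C,nl_idx)
  {BDE}: card=5000; try (B,merge)→3610, (B,hash)→5120, (B,nl)→11080, (E,hash)→42580, (E,merge)→642380, (E,nl)→1504600; best=3610 via (B,merge)
  {BCD}: card=37500; try (B,hash)→5500, (B,merge)→6450, (C,hash)→42700, (B,nl)→76200, (C,nl_idx)→267100, (C,merge)→642450 …(+1); best=5500 via (B,hash)
  {ACD}: card=1500; try (A,hash)→4700, (A,nl_idx)→5100, (D,merge)→5950, (A,merge)→6000, (D,hash)→6350, (A,nl)→61200 …(+1); best=4700 via (A,hash)
  {BCDE}: card=5000; try (B,merge)→3890, (B,hash)→5400, (C,hash)→9210, (B,nl)→11360, (C,nl_idx)→38610, (E,hash)→43480 …(+4); best=3890 via (B,merge)
  {ACDE}: card=200; try (A,nl_idx)→1880, (A,merge)→3440, (A,hash)→4600, (E,hash)→6680, (A,nl)→9360, (E,merge)→22980 …(+1); best=1880 via (A,nl_idx)
  {ABCD}: card=187500; try (B,hash)→10200, (B,merge)→24950, (A,hash)→46200, (B,nl)→379700, (A,nl_idx)→493000, (A,merge)→644800 …(+1); best=10200 via (B,hash)
  {ABCDE}: card=25000; try (B,merge)→5930, (B,hash)→6080, (A,hash)→12090, (B,nl)→51880, (A,nl_idx)→68890, (A,merge)→75690 …(+4); best=5930 via (B,merge)

5930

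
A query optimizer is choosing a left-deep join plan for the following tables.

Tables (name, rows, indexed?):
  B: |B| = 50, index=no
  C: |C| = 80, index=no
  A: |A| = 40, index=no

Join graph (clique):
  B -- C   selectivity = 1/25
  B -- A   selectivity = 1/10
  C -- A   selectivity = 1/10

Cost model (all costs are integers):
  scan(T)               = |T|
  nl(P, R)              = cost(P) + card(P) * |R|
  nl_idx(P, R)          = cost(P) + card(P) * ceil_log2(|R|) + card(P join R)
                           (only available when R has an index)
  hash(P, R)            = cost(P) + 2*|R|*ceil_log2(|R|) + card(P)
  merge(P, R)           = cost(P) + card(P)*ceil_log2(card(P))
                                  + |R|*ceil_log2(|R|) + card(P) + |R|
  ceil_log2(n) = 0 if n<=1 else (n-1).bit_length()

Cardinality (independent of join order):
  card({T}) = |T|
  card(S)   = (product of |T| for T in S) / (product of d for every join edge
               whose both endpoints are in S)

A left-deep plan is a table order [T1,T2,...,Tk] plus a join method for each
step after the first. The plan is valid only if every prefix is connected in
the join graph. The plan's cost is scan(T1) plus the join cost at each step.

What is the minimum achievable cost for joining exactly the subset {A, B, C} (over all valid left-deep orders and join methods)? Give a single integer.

Selinger DP over subsets of {A,B,C}:
  {B}: scan cost=50, card=50
  {C}: scan cost=80, card=80
  {A}: scan cost=40, card=40
  {BC}: card=160; try (B,hash)→760, (C,merge)→1040, (B,merge)→1070, (C,hash)→1220, (C,nl)→4050, (B,nl)→4080; best=760 via (B,hash)
  {AB}: card=200; try (A,hash)→580, (B,merge)→670, (B,hash)→680, (A,merge)→680, (B,nl)→2040, (A,nl)→2050; best=580 via (A,hash)
  {AC}: card=320; try (A,hash)→640, (C,merge)→960, (A,merge)→1000, (C,hash)→1200, (C,nl)→3240, (A,nl)→3280; best=640 via (A,hash)
  {ABC}: card=64; try (A,hash)→1400, (B,hash)→1560, (C,hash)→1900, (A,merge)→2480, (C,merge)→3020, (B,merge)→4190 …(+3); best=1400 via (A,hash)

1400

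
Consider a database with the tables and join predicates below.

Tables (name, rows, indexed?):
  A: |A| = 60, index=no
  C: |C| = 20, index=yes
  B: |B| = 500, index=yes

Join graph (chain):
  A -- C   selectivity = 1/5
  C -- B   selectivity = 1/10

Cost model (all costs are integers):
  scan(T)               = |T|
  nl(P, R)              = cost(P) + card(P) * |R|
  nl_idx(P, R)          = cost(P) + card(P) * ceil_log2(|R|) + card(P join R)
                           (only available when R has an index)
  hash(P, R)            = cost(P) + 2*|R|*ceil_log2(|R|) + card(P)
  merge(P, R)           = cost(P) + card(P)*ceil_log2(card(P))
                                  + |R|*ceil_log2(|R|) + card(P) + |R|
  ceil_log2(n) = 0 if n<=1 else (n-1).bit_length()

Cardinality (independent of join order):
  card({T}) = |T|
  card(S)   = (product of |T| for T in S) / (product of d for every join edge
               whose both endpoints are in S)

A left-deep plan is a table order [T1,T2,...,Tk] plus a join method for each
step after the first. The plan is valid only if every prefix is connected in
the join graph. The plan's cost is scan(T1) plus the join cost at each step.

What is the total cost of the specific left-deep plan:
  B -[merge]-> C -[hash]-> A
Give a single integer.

step 1: scan B: cost=500, card=500
step 2: join C via merge
    card(P join C) = 500*20/(10) = 1000
    cost = 500 + 500*9 + 20*5 + 500 + 20 = 5620
step 3: join A via hash
    card(P join A) = 1000*60/(5) = 12000
    cost = 5620 + 2*60*6 + 1000 = 7340

7340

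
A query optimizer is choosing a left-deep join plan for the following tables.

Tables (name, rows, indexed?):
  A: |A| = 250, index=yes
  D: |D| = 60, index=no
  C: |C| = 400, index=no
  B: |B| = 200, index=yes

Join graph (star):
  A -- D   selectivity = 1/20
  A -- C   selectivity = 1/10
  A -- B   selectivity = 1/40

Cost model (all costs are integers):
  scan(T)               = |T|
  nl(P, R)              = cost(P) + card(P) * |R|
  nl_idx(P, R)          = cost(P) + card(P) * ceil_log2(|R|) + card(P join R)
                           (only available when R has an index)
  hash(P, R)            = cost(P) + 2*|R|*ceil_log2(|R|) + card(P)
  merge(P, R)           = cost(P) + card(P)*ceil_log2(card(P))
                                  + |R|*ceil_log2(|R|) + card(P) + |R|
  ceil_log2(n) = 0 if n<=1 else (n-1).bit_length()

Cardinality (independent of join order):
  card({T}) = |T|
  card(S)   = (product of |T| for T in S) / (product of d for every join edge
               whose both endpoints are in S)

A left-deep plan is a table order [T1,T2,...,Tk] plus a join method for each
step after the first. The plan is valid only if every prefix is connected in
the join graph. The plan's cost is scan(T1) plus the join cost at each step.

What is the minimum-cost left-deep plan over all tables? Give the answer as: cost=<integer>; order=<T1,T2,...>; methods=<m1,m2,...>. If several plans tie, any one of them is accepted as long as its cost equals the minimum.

cost=15970; order=B,A,D,C; methods=nl_idx,hash,hash

Selinger DP (subsets sized 1..n):
  {A}: scan cost=250, card=250
  {D}: scan cost=60, card=60
  {C}: scan cost=400, card=400
  {B}: scan cost=200, card=200
  {AD}: card=750; try (D,hash)→1220, (A,nl_idx)→1290, (A,merge)→2730, (D,merge)→2920, (A,hash)→4120, (A,nl)→15060 …(+1); best=1220 via (D,hash)
  {AC}: card=10000; try (A,hash)→4800, (C,merge)→6500, (A,merge)→6650, (C,hash)→7700, (A,nl_idx)→13600, (C,nl)→100250 …(+1); best=4800 via (A,hash)
  {AB}: card=1250; try (A,nl_idx)→3050, (B,nl_idx)→3500, (B,hash)→3700, (A,merge)→4250, (B,merge)→4300, (A,hash)→4400 …(+2); best=3050 via (A,nl_idx)
  {ACD}: card=30000; try (C,hash)→9170, (C,merge)→13470, (D,hash)→15520, (D,merge)→155220, (C,nl)→301220, (D,nl)→604800; best=9170 via (C,hash)
  {ABD}: card=3750; try (D,hash)→5020, (B,hash)→5170, (B,nl_idx)→10970, (B,merge)→11270, (D,merge)→18470, (D,nl)→78050 …(+1); best=5020 via (D,hash)
  {ABC}: card=50000; try (C,hash)→11500, (B,hash)→18000, (C,merge)→22050, (B,nl_idx)→134800, (B,merge)→156600, (C,nl)→503050 …(+1); best=11500 via (C,hash)
  {ABCD}: card=150000; try (C,hash)→15970, (B,hash)→42370, (C,merge)→57770, (D,hash)→62220, (B,nl_idx)→399170, (B,merge)→490970 …(+4); best=15970 via (C,hash)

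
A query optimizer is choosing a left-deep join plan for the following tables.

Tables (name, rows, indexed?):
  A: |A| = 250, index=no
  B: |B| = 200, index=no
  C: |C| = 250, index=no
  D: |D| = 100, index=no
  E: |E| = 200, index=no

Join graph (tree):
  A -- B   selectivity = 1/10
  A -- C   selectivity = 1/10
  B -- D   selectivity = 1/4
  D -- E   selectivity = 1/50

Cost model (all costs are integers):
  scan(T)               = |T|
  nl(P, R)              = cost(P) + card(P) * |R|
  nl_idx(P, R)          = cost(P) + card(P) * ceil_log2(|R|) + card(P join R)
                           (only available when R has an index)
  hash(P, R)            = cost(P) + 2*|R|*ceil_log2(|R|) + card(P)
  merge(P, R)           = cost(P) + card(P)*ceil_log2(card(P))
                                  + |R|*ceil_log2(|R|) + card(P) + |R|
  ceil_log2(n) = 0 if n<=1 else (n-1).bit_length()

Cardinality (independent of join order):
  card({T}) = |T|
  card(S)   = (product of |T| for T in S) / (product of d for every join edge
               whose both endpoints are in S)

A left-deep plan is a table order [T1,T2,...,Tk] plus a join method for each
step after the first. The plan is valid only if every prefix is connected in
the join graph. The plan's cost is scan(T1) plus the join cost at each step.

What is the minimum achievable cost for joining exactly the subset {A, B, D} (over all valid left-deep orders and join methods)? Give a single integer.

Selinger DP over subsets of {A,B,D}:
  {A}: scan cost=250, card=250
  {B}: scan cost=200, card=200
  {D}: scan cost=100, card=100
  {AB}: card=5000; try (B,hash)→3700, (A,merge)→4250, (B,merge)→4300, (A,hash)→4400, (A,nl)→50200, (B,nl)→50250; best=3700 via (B,hash)
  {BD}: card=5000; try (D,hash)→1800, (B,merge)→2700, (D,merge)→2800, (B,hash)→3400, (B,nl)→20100, (D,nl)→20200; best=1800 via (D,hash)
  {ABD}: card=125000; try (D,hash)→10100, (A,hash)→10800, (A,merge)→74050, (D,merge)→74500, (D,nl)→503700, (A,nl)→1251800; best=10100 via (D,hash)

10100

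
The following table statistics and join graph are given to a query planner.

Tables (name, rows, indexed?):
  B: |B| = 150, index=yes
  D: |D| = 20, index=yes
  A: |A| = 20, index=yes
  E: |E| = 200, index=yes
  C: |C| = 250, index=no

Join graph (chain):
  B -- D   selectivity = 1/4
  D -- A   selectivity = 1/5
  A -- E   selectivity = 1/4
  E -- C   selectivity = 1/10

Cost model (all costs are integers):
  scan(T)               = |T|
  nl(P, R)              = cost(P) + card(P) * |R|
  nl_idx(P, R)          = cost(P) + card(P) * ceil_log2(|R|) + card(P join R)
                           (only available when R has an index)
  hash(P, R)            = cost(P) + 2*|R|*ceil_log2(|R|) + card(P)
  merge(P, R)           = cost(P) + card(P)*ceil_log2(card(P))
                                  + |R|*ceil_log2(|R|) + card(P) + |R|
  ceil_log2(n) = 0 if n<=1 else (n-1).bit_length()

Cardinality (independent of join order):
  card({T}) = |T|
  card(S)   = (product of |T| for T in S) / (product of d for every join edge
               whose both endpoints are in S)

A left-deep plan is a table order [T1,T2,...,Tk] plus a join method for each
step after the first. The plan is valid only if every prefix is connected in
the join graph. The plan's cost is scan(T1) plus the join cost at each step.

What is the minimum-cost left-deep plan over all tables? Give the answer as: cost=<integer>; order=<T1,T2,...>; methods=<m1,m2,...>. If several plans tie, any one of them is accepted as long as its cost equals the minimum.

Selinger DP (subsets sized 1..n):
  {B}: scan cost=150, card=150
  {D}: scan cost=20, card=20
  {A}: scan cost=20, card=20
  {E}: scan cost=200, card=200
  {C}: scan cost=250, card=250
  {BD}: card=750; try (D,hash)→500, (B,nl_idx)→930, (B,merge)→1490, (D,merge)→1620, (D,nl_idx)→1650, (B,hash)→2440 …(+2); best=500 via (D,hash)
  {AD}: card=80; try (D,nl_idx)→200, (A,nl_idx)→200, (D,hash)→240, (A,hash)→240, (D,merge)→260, (A,merge)→260 …(+2); best=200 via (D,nl_idx)
  {AE}: card=1000; try (A,hash)→600, (E,nl_idx)→1180, (E,merge)→1940, (A,merge)→2120, (A,nl_idx)→2200, (E,hash)→3240 …(+2); best=600 via (A,hash)
  {CE}: card=5000; try (E,hash)→3700, (C,merge)→4250, (E,merge)→4300, (C,hash)→4400, (E,nl_idx)→7250, (C,nl)→50200 …(+1); best=3700 via (E,hash)
  {ABD}: card=3000; try (A,hash)→1450, (B,merge)→2190, (B,hash)→2680, (B,nl_idx)→3840, (A,nl_idx)→7250, (A,merge)→8870 …(+2); best=1450 via (A,hash)
  {ADE}: card=4000; try (D,hash)→1800, (E,merge)→2640, (E,hash)→3480, (E,nl_idx)→4840, (D,nl_idx)→9600, (D,merge)→11720 …(+2); best=1800 via (D,hash)
  {ACE}: card=25000; try (C,hash)→5600, (A,hash)→8900, (C,merge)→13850, (A,nl_idx)→53700, (A,merge)→73820, (A,nl)→103700 …(+1); best=5600 via (C,hash)
  {ABDE}: card=150000; try (E,hash)→7650, (B,hash)→8200, (E,merge)→42250, (B,merge)→55150, (E,nl_idx)→175450, (B,nl_idx)→183800 …(+2); best=7650 via (E,hash)
  {ACDE}: card=100000; try (C,hash)→9800, (D,hash)→30800, (C,merge)→56050, (D,nl_idx)→230600, (D,merge)→405720, (D,nl)→505600 …(+1); best=9800 via (C,hash)
  {ABCDE}: card=3750000; try (B,hash)→112200, (C,hash)→161650, (B,merge)→1811150, (C,merge)→2859900, (B,nl_idx)→4559800, (B,nl)→15009800 …(+1); best=112200 via (B,hash)

cost=112200; order=E,A,D,C,B; methods=hash,hash,hash,hash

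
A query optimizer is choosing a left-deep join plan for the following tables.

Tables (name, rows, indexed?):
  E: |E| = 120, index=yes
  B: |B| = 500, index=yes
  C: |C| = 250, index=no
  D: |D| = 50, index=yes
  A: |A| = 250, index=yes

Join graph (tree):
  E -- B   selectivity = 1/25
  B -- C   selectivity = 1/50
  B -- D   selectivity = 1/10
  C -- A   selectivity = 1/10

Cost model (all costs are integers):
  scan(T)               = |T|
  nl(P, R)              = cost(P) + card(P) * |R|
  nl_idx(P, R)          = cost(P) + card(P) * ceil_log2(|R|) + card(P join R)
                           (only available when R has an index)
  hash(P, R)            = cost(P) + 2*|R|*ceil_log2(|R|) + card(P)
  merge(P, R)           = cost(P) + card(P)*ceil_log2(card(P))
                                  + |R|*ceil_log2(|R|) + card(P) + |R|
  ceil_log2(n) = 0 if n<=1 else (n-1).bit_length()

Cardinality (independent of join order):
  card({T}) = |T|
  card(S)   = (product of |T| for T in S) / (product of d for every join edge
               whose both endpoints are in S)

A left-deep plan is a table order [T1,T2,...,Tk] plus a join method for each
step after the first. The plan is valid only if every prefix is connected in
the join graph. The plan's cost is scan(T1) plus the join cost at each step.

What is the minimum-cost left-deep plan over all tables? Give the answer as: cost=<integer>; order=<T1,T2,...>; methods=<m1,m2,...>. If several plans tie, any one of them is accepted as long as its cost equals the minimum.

Selinger DP (subsets sized 1..n):
  {E}: scan cost=120, card=120
  {B}: scan cost=500, card=500
  {C}: scan cost=250, card=250
  {D}: scan cost=50, card=50
  {A}: scan cost=250, card=250
  {BE}: card=2400; try (E,hash)→2680, (B,nl_idx)→3600, (B,merge)→6080, (E,nl_idx)→6400, (E,merge)→6460, (B,hash)→9240 …(+2); best=2680 via (E,hash)
  {BC}: card=2500; try (C,hash)→5000, (B,nl_idx)→5000, (B,merge)→7500, (C,merge)→7750, (B,hash)→9500, (B,nl)→125250 …(+1); best=5000 via (C,hash)
  {BD}: card=2500; try (D,hash)→1600, (B,nl_idx)→3000, (B,merge)→5400, (D,merge)→5850, (D,nl_idx)→6000, (B,hash)→9100 …(+2); best=1600 via (D,hash)
  {AC}: card=6250; try (C,hash)→4500, (A,hash)→4500, (C,merge)→4750, (A,merge)→4750, (A,nl_idx)→8500, (C,nl)→62750 …(+1); best=4500 via (C,hash)
  {BCE}: card=12000; try (C,hash)→9080, (E,hash)→9180, (E,nl_idx)→34500, (C,merge)→36130, (E,merge)→38460, (E,nl)→305000 …(+1); best=9080 via (C,hash)
  {BDE}: card=12000; try (D,hash)→5680, (E,hash)→5780, (D,nl_idx)→29080, (E,nl_idx)→31100, (D,merge)→34230, (E,merge)→35060 …(+2); best=5680 via (D,hash)
  {BCD}: card=12500; try (D,hash)→8100, (C,hash)→8100, (D,nl_idx)→32500, (C,merge)→36350, (D,merge)→37850, (D,nl)→130000 …(+1); best=8100 via (D,hash)
  {ABC}: card=62500; try (A,hash)→11500, (B,hash)→19750, (A,merge)→39750, (A,nl_idx)→87500, (B,merge)→97000, (B,nl_idx)→123250 …(+2); best=11500 via (A,hash)
  {BCDE}: card=60000; try (D,hash)→21680, (C,hash)→21680, (E,hash)→22280, (D,nl_idx)→141080, (E,nl_idx)→155600, (C,merge)→187930 …(+5); best=21680 via (D,hash)
  {ABCE}: card=300000; try (A,hash)→25080, (E,hash)→75680, (A,merge)→191330, (A,nl_idx)→405080, (E,nl_idx)→749000, (E,merge)→1074960 …(+2); best=25080 via (A,hash)
  {ABCD}: card=312500; try (A,hash)→24600, (D,hash)→74600, (A,merge)→197850, (A,nl_idx)→420600, (D,nl_idx)→699000, (D,merge)→1074350 …(+2); best=24600 via (A,hash)
  {ABCDE}: card=1500000; try (A,hash)→85680, (D,hash)→325680, (E,hash)→338780, (A,merge)→1043930, (A,nl_idx)→2001680, (D,nl_idx)→3325080 …(+6); best=85680 via (A,hash)

cost=85680; order=B,E,C,D,A; methods=hash,hash,hash,hash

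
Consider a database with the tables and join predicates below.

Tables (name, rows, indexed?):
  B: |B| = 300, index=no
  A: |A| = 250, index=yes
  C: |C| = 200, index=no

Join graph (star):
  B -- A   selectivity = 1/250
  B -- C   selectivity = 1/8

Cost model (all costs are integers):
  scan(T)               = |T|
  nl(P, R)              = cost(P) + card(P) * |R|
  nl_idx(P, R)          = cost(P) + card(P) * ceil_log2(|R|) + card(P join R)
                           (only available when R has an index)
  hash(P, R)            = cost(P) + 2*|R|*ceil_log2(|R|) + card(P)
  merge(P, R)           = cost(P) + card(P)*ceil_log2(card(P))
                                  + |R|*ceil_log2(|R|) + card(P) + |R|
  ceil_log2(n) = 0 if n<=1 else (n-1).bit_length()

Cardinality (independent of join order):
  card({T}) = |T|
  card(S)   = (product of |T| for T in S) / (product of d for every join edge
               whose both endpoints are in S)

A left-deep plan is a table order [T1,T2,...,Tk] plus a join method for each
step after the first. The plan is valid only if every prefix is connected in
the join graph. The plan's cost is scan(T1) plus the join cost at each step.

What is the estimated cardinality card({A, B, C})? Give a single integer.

7500

Tables in S: A(250), B(300), C(200)
Edges inside S: B-A(d=250), B-C(d=8)
numerator = 250 * 300 * 200 = 15000000
denominator = 250 * 8 = 2000
card(S) = 15000000 / 2000 = 7500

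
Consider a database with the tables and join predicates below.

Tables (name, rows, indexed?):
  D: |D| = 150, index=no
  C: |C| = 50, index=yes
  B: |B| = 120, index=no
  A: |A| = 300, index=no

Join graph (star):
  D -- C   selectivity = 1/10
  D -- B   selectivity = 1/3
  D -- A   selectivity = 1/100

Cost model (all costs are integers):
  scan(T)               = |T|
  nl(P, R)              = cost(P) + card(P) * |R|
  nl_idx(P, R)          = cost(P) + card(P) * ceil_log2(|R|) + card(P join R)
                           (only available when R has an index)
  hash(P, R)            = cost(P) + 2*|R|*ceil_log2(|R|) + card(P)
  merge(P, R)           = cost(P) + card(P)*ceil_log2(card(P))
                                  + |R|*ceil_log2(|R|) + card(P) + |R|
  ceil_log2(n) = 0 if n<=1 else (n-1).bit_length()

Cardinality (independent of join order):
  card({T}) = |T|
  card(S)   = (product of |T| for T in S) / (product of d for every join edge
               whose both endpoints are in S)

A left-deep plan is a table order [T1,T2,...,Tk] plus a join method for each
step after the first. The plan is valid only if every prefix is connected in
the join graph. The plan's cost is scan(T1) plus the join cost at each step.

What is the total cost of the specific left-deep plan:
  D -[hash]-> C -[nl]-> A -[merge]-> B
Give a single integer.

step 1: scan D: cost=150, card=150
step 2: join C via hash
    card(P join C) = 150*50/(10) = 750
    cost = 150 + 2*50*6 + 150 = 900
step 3: join A via nl
    card(P join A) = 750*300/(100) = 2250
    cost = 900 + 750*300 = 225900
step 4: join B via merge
    card(P join B) = 2250*120/(3) = 90000
    cost = 225900 + 2250*12 + 120*7 + 2250 + 120 = 256110

256110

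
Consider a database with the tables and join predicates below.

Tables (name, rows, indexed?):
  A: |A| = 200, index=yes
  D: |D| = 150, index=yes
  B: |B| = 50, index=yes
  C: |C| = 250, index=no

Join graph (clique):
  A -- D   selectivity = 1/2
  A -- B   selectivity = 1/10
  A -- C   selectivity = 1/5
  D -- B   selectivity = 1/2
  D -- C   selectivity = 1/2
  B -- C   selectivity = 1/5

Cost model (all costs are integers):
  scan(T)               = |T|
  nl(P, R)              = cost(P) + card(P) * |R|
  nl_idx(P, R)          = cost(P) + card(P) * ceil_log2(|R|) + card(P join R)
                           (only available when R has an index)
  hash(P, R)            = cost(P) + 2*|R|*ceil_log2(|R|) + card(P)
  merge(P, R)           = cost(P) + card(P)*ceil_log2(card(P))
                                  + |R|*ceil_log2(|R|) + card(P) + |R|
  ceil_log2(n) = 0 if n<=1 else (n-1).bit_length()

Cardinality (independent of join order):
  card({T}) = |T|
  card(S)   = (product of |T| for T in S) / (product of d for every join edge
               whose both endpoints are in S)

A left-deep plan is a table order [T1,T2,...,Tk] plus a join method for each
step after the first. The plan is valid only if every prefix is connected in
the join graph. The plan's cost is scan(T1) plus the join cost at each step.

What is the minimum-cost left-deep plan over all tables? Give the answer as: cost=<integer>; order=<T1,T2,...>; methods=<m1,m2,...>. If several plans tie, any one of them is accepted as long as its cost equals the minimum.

Selinger DP (subsets sized 1..n):
  {A}: scan cost=200, card=200
  {D}: scan cost=150, card=150
  {B}: scan cost=50, card=50
  {C}: scan cost=250, card=250
  {AD}: card=15000; try (D,hash)→2800, (A,merge)→3300, (D,merge)→3350, (A,hash)→3500, (A,nl_idx)→16350, (D,nl_idx)→16800 …(+2); best=2800 via (D,hash)
  {AB}: card=1000; try (B,hash)→1000, (A,nl_idx)→1450, (A,merge)→2200, (B,merge)→2350, (B,nl_idx)→2400, (A,hash)→3300 …(+2); best=1000 via (B,hash)
  {AC}: card=10000; try (A,hash)→3700, (C,merge)→4250, (A,merge)→4300, (C,hash)→4400, (A,nl_idx)→12250, (C,nl)→50200 …(+1); best=3700 via (A,hash)
  {BD}: card=3750; try (B,hash)→900, (D,merge)→1750, (B,merge)→1850, (D,hash)→2500, (D,nl_idx)→4200, (B,nl_idx)→4800 …(+2); best=900 via (B,hash)
  {CD}: card=18750; try (D,hash)→2900, (C,merge)→3750, (D,merge)→3850, (C,hash)→4300, (D,nl_idx)→21000, (C,nl)→37650 …(+1); best=2900 via (D,hash)
  {BC}: card=2500; try (B,hash)→1100, (C,merge)→2650, (B,merge)→2850, (C,hash)→4100, (B,nl_idx)→4250, (C,nl)→12550 …(+1); best=1100 via (B,hash)
  {ABD}: card=37500; try (D,hash)→4400, (A,hash)→7850, (D,merge)→13350, (B,hash)→18400, (D,nl_idx)→46500, (A,merge)→51450 …(+6); best=4400 via (D,hash)
  {ACD}: card=375000; try (D,hash)→16100, (C,hash)→21800, (A,hash)→24850, (D,merge)→155050, (C,merge)→230050, (A,merge)→304700 …(+5); best=16100 via (D,hash)
  {ABC}: card=10000; try (C,hash)→6000, (A,hash)→6800, (C,merge)→14250, (B,hash)→14300, (A,nl_idx)→31100, (A,merge)→35400 …(+5); best=6000 via (C,hash)
  {BCD}: card=93750; try (D,hash)→6000, (C,hash)→8650, (B,hash)→22250, (D,merge)→34950, (C,merge)→51900, (D,nl_idx)→114850 …(+5); best=6000 via (D,hash)
  {ABCD}: card=187500; try (D,hash)→18400, (C,hash)→45900, (A,hash)→102950, (D,merge)→157350, (D,nl_idx)→273500, (B,hash)→391700 …(+9); best=18400 via (D,hash)

cost=18400; order=A,B,C,D; methods=hash,hash,hash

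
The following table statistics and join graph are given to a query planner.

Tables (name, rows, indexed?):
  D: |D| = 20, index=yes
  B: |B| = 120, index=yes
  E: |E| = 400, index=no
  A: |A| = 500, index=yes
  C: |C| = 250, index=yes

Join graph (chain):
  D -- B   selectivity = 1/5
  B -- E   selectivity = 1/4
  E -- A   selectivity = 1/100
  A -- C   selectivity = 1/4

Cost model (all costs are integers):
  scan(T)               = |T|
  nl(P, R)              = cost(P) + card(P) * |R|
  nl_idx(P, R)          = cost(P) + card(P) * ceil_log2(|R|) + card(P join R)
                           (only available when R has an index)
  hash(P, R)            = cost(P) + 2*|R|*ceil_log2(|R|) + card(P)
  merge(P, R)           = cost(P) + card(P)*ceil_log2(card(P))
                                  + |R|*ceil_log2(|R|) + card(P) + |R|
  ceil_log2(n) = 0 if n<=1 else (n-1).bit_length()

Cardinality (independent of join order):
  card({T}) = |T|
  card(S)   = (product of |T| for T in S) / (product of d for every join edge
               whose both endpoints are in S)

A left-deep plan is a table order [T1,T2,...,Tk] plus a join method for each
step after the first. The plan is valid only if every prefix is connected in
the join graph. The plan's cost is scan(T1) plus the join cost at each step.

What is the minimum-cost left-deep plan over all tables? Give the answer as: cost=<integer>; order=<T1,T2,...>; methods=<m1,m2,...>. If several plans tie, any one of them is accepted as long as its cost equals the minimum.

cost=309120; order=B,D,E,A,C; methods=hash,hash,hash,hash

Selinger DP (subsets sized 1..n):
  {D}: scan cost=20, card=20
  {B}: scan cost=120, card=120
  {E}: scan cost=400, card=400
  {A}: scan cost=500, card=500
  {C}: scan cost=250, card=250
  {BD}: card=480; try (D,hash)→440, (B,nl_idx)→640, (B,merge)→1100, (D,merge)→1200, (D,nl_idx)→1200, (B,hash)→1720 …(+2); best=440 via (D,hash)
  {BE}: card=12000; try (B,hash)→2480, (E,merge)→5080, (B,merge)→5360, (E,hash)→7440, (B,nl_idx)→15200, (E,nl)→48120 …(+1); best=2480 via (B,hash)
  {AE}: card=2000; try (A,nl_idx)→6000, (E,hash)→8200, (A,merge)→9400, (E,merge)→9500, (A,hash)→9800, (A,nl)→200400 …(+1); best=6000 via (A,nl_idx)
  {AC}: card=31250; try (C,hash)→5000, (A,merge)→7500, (C,merge)→7750, (A,hash)→9500, (A,nl_idx)→33750, (C,nl_idx)→35750 …(+2); best=5000 via (C,hash)
  {BDE}: card=48000; try (E,hash)→8120, (E,merge)→9240, (D,hash)→14680, (D,nl_idx)→110480, (D,merge)→182600, (E,nl)→192440 …(+1); best=8120 via (E,hash)
  {ABE}: card=60000; try (B,hash)→9680, (A,hash)→23480, (B,merge)→30960, (B,nl_idx)→80000, (A,nl_idx)→170480, (A,merge)→187480 …(+2); best=9680 via (B,hash)
  {ACE}: card=125000; try (C,hash)→12000, (C,merge)→32250, (E,hash)→43450, (C,nl_idx)→147000, (C,nl)→506000, (E,merge)→509000 …(+1); best=12000 via (C,hash)
  {ABDE}: card=240000; try (A,hash)→65120, (D,hash)→69880, (D,nl_idx)→549680, (A,nl_idx)→680120, (A,merge)→829120, (D,merge)→1029800 …(+2); best=65120 via (A,hash)
  {ABCE}: card=3750000; try (C,hash)→73680, (B,hash)→138680, (C,merge)→1031930, (B,merge)→2262960, (C,nl_idx)→4239680, (B,nl_idx)→4637000 …(+2); best=73680 via (C,hash)
  {ABCDE}: card=15000000; try (C,hash)→309120, (D,hash)→3823880, (C,merge)→4627370, (C,nl_idx)→16985120, (D,nl_idx)→33823680, (C,nl)→60065120 …(+2); best=309120 via (C,hash)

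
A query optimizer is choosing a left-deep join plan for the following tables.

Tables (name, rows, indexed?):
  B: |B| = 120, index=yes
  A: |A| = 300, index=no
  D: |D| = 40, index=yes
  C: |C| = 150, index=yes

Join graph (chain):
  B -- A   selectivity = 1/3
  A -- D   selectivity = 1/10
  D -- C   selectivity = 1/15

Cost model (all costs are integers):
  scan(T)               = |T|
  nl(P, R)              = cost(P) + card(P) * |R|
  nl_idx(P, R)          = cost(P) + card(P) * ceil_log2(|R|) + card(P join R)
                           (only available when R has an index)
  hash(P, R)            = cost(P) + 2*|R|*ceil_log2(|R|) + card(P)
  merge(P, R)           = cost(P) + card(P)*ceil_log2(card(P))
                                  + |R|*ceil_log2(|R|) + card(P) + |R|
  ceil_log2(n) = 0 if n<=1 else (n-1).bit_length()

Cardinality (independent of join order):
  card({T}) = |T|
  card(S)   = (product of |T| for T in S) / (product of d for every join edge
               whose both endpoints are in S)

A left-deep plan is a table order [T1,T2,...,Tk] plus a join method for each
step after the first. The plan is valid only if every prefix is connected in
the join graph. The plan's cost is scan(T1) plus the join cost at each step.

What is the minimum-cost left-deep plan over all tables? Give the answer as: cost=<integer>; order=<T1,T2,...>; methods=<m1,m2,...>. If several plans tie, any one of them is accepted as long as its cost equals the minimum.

cost=18360; order=A,D,C,B; methods=hash,hash,hash

Selinger DP (subsets sized 1..n):
  {B}: scan cost=120, card=120
  {A}: scan cost=300, card=300
  {D}: scan cost=40, card=40
  {C}: scan cost=150, card=150
  {AB}: card=12000; try (B,hash)→2280, (A,merge)→4080, (B,merge)→4260, (A,hash)→5640, (B,nl_idx)→14400, (A,nl)→36120 …(+1); best=2280 via (B,hash)
  {AD}: card=1200; try (D,hash)→1080, (D,nl_idx)→3300, (A,merge)→3320, (D,merge)→3580, (A,hash)→5480, (A,nl)→12040 …(+1); best=1080 via (D,hash)
  {CD}: card=400; try (C,nl_idx)→760, (D,hash)→780, (D,nl_idx)→1450, (C,merge)→1670, (D,merge)→1780, (C,hash)→2480 …(+2); best=760 via (C,nl_idx)
  {ABD}: card=48000; try (B,hash)→3960, (D,hash)→14760, (B,merge)→16440, (B,nl_idx)→57480, (D,nl_idx)→122280, (B,nl)→145080 …(+2); best=3960 via (B,hash)
  {ACD}: card=12000; try (C,hash)→4680, (A,hash)→6560, (A,merge)→7760, (C,merge)→16830, (C,nl_idx)→22680, (A,nl)→120760 …(+1); best=4680 via (C,hash)
  {ABCD}: card=480000; try (B,hash)→18360, (C,hash)→54360, (B,merge)→185640, (B,nl_idx)→568680, (C,merge)→821310, (C,nl_idx)→867960 …(+2); best=18360 via (B,hash)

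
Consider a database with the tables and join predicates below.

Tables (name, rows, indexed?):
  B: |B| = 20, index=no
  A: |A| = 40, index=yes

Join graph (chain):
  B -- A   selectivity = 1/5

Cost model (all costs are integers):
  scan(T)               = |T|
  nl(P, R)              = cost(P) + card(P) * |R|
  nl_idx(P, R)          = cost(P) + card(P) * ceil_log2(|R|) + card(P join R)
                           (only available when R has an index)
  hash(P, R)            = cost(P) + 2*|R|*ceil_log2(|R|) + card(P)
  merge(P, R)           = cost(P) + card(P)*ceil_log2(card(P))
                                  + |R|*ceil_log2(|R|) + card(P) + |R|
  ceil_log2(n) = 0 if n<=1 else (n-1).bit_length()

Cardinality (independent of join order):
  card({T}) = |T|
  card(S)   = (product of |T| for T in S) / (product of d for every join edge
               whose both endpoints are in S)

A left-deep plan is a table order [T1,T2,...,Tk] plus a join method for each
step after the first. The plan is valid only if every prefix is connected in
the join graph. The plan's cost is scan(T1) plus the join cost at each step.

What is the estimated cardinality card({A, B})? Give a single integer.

Tables in S: A(40), B(20)
Edges inside S: B-A(d=5)
numerator = 40 * 20 = 800
denominator = 5 = 5
card(S) = 800 / 5 = 160

160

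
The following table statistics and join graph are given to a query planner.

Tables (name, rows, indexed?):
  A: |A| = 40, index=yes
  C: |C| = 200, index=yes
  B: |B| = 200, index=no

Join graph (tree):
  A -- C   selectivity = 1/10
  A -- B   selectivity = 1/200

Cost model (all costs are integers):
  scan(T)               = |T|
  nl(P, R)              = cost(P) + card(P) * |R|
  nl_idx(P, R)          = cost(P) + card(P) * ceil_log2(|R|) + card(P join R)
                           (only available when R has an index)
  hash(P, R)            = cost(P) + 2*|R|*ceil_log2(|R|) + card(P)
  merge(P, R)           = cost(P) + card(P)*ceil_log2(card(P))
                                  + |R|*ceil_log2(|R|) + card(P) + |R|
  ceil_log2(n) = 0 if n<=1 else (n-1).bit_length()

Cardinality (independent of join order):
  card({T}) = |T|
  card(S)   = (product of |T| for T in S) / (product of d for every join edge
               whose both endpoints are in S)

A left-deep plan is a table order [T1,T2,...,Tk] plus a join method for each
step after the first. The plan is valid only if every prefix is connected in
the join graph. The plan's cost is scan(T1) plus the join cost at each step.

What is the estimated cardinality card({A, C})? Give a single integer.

Tables in S: A(40), C(200)
Edges inside S: A-C(d=10)
numerator = 40 * 200 = 8000
denominator = 10 = 10
card(S) = 8000 / 10 = 800

800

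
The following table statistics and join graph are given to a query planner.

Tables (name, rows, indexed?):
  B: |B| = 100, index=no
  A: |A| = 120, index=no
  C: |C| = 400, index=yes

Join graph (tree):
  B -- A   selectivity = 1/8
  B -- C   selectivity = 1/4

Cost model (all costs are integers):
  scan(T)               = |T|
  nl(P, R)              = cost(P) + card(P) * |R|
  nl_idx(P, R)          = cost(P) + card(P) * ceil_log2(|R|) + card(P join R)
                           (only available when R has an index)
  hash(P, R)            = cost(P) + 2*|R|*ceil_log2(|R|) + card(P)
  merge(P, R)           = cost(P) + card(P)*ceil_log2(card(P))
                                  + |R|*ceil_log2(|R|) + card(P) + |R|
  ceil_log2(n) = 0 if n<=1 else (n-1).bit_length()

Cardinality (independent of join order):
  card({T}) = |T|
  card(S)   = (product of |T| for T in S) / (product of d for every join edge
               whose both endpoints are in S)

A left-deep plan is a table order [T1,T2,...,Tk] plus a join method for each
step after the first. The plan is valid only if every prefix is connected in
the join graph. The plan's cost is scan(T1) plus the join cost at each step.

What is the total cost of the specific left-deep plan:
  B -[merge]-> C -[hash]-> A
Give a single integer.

step 1: scan B: cost=100, card=100
step 2: join C via merge
    card(P join C) = 100*400/(4) = 10000
    cost = 100 + 100*7 + 400*9 + 100 + 400 = 4900
step 3: join A via hash
    card(P join A) = 10000*120/(8) = 150000
    cost = 4900 + 2*120*7 + 10000 = 16580

16580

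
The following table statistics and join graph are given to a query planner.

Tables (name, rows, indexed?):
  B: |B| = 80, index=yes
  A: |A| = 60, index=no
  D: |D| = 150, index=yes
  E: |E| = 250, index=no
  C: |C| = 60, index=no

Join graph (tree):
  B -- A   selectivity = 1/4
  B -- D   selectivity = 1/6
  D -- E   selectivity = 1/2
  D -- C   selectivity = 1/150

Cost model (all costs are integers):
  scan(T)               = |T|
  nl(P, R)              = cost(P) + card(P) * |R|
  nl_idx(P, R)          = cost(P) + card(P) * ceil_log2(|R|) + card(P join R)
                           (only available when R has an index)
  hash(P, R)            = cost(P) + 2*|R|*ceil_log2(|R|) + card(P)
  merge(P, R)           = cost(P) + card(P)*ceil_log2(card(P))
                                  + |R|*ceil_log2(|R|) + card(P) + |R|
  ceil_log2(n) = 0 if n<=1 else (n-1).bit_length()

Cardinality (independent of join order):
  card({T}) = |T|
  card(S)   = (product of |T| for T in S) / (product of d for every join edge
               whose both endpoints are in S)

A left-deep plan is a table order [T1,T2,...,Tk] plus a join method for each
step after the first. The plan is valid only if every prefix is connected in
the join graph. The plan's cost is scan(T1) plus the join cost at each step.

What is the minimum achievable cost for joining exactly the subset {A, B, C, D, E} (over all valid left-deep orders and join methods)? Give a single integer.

19180

Selinger DP over subsets of {A,B,C,D,E}:
  {B}: scan cost=80, card=80
  {A}: scan cost=60, card=60
  {D}: scan cost=150, card=150
  {E}: scan cost=250, card=250
  {C}: scan cost=60, card=60
  {AB}: card=1200; try (A,hash)→880, (B,merge)→1120, (A,merge)→1140, (B,hash)→1240, (B,nl_idx)→1680, (B,nl)→4860 …(+1); best=880 via (A,hash)
  {BD}: card=2000; try (B,hash)→1420, (D,merge)→2070, (B,merge)→2140, (D,hash)→2560, (D,nl_idx)→2720, (B,nl_idx)→3200 …(+2); best=1420 via (B,hash)
  {DE}: card=18750; try (D,hash)→2900, (E,merge)→3750, (D,merge)→3850, (E,hash)→4300, (D,nl_idx)→21000, (E,nl)→37650 …(+1); best=2900 via (D,hash)
  {CD}: card=60; try (D,nl_idx)→600, (C,hash)→1020, (D,merge)→1830, (C,merge)→1920, (D,hash)→2520, (D,nl)→9060 …(+1); best=600 via (D,nl_idx)
  {ABD}: card=30000; try (A,hash)→4140, (D,hash)→4480, (D,merge)→16630, (A,merge)→25840, (D,nl_idx)→40480, (A,nl)→121420 …(+1); best=4140 via (A,hash)
  {BDE}: card=250000; try (E,hash)→7420, (B,hash)→22770, (E,merge)→27670, (B,merge)→303540, (B,nl_idx)→384150, (E,nl)→501420 …(+1); best=7420 via (E,hash)
  {BCD}: card=800; try (B,merge)→1660, (B,hash)→1780, (B,nl_idx)→1820, (C,hash)→4140, (B,nl)→5400, (C,merge)→25840 …(+1); best=1660 via (B,merge)
  {CDE}: card=7500; try (E,merge)→3270, (E,hash)→4660, (E,nl)→15600, (C,hash)→22370, (C,merge)→303320, (C,nl)→1127900; best=3270 via (E,merge)
  {ABDE}: card=3750000; try (E,hash)→38140, (A,hash)→258140, (E,merge)→486390, (A,merge)→4757840, (E,nl)→7504140, (A,nl)→15007420; best=38140 via (E,hash)
  {ABCD}: card=12000; try (A,hash)→3180, (A,merge)→10880, (C,hash)→34860, (A,nl)→49660, (C,merge)→484560, (C,nl)→1804140; best=3180 via (A,hash)
  {BCDE}: card=100000; try (E,hash)→6460, (B,hash)→11890, (E,merge)→12710, (B,merge)→108910, (B,nl_idx)→155770, (E,nl)→201660 …(+4); best=6460 via (E,hash)
  {ABCDE}: card=1500000; try (E,hash)→19180, (A,hash)→107180, (E,merge)→185430, (A,merge)→1806880, (E,nl)→3003180, (C,hash)→3788860 …(+3); best=19180 via (E,hash)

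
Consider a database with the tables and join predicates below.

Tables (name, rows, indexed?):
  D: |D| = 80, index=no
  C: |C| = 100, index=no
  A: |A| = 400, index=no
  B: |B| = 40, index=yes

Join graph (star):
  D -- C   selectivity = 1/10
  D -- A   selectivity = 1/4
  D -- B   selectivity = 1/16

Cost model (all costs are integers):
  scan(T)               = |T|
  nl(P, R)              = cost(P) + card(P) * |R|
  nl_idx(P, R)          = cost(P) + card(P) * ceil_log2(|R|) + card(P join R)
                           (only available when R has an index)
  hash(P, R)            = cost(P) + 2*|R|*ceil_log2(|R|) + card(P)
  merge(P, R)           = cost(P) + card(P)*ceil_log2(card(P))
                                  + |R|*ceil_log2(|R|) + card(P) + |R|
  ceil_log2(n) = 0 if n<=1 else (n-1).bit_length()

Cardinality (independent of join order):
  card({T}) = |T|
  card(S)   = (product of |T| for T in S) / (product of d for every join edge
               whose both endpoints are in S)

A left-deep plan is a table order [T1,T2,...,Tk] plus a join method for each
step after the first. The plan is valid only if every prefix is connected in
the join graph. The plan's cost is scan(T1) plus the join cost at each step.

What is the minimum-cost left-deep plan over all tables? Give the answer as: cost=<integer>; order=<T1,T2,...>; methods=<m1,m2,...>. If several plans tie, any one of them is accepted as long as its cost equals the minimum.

Selinger DP (subsets sized 1..n):
  {D}: scan cost=80, card=80
  {C}: scan cost=100, card=100
  {A}: scan cost=400, card=400
  {B}: scan cost=40, card=40
  {CD}: card=800; try (D,hash)→1320, (C,merge)→1520, (D,merge)→1540, (C,hash)→1560, (C,nl)→8080, (D,nl)→8100; best=1320 via (D,hash)
  {AD}: card=8000; try (D,hash)→1920, (A,merge)→4720, (D,merge)→5040, (A,hash)→7360, (A,nl)→32080, (D,nl)→32400; best=1920 via (D,hash)
  {BD}: card=200; try (B,hash)→640, (B,nl_idx)→760, (D,merge)→960, (B,merge)→1000, (D,hash)→1200, (D,nl)→3240 …(+1); best=640 via (B,hash)
  {ACD}: card=80000; try (A,hash)→9320, (C,hash)→11320, (A,merge)→14120, (C,merge)→114720, (A,nl)→321320, (C,nl)→801920; best=9320 via (A,hash)
  {BCD}: card=2000; try (C,hash)→2240, (B,hash)→2600, (C,merge)→3240, (B,nl_idx)→8120, (B,merge)→10400, (C,nl)→20640 …(+1); best=2240 via (C,hash)
  {ABD}: card=20000; try (A,merge)→6440, (A,hash)→8040, (B,hash)→10400, (B,nl_idx)→69920, (A,nl)→80640, (B,merge)→114200 …(+1); best=6440 via (A,merge)
  {ABCD}: card=200000; try (A,hash)→11440, (C,hash)→27840, (A,merge)→30240, (B,hash)→89800, (C,merge)→327240, (B,nl_idx)→689320 …(+4); best=11440 via (A,hash)

cost=11440; order=D,B,C,A; methods=hash,hash,hash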